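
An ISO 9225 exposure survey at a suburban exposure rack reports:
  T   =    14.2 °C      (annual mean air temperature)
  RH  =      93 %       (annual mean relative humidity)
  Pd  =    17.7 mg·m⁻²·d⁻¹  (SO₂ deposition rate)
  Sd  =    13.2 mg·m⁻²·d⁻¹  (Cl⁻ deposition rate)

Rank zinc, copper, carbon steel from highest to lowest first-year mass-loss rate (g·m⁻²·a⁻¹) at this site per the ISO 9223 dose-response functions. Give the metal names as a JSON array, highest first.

["carbon steel", "copper", "zinc"]

zinc: temperature factor f = -0.071·(4.2) = -0.2982
  sulphur-dioxide contribution → 2.444 μm/a
  chloride contribution → 0.5359 μm/a
  total first-year rate 2.98 μm/a
  mass loss = 2.98 μm/a × 7.14 g/cm³ = 21.28 g·m⁻²·a⁻¹
copper: temperature factor f = -0.080·(4.2) = -0.3360
  sulphur-dioxide contribution → 1.931 μm/a
  chloride contribution → 1.173 μm/a
  total first-year rate 3.105 μm/a
  mass loss = 3.105 μm/a × 8.96 g/cm³ = 27.82 g·m⁻²·a⁻¹
carbon steel: temperature factor f = -0.054·(4.2) = -0.2268
  sulphur-dioxide contribution → 40.38 μm/a
  chloride contribution → 19.18 μm/a
  total first-year rate 59.57 μm/a
  mass loss = 59.57 μm/a × 7.85 g/cm³ = 467.6 g·m⁻²·a⁻¹
Ordering by g·m⁻²·a⁻¹: carbon steel (468) > copper (27.8) > zinc (21.3)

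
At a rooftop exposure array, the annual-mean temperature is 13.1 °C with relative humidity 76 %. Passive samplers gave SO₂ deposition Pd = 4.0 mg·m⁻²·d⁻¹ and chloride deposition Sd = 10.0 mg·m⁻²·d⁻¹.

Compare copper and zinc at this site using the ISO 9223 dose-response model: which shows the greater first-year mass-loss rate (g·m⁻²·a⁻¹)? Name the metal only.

copper: T>10 °C ⇒ hinge -0.080·(13.1−10) = -0.2480
  sulphur-dioxide contribution → 0.5254 μm/a
  chloride contribution → 0.5594 μm/a
  total first-year rate 1.085 μm/a
  mass loss = 1.085 μm/a × 8.96 g/cm³ = 9.72 g·m⁻²·a⁻¹
zinc: temperature factor f = -0.071·(3.1) = -0.2201
  sulphur-dioxide contribution → 0.6283 μm/a
  chloride contribution → 0.3636 μm/a
  ⇒ r_corr(zinc) = 0.992 μm/a
  mass loss = 0.992 μm/a × 7.14 g/cm³ = 7.083 g·m⁻²·a⁻¹
Ordering by g·m⁻²·a⁻¹: copper (9.72) > zinc (7.08)

copper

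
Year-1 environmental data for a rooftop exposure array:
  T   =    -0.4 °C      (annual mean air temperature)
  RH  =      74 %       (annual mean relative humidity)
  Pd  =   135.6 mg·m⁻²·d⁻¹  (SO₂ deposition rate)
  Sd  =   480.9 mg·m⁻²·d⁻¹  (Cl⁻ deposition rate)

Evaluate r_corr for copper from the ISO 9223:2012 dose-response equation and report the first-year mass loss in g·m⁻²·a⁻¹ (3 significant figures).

copper: T≤10 °C ⇒ hinge +0.126·(-0.4−10) = -1.3104
  Pd branch = 0.0053·Pd^0.26·e^(0.059·RH+f) = 0.4034 μm/a
  Sd branch = 0.01025·Sd^0.27·e^(0.036·RH+0.049·T) = 0.7644 μm/a
  r_corr = 0.4034 + 0.7644 = 1.168 μm/a
Convert to mass loss: 1.168 μm/a × 8.96 g/cm³ = 10.46 g·m⁻²·a⁻¹

r_corr = 10.5 g·m⁻²·a⁻¹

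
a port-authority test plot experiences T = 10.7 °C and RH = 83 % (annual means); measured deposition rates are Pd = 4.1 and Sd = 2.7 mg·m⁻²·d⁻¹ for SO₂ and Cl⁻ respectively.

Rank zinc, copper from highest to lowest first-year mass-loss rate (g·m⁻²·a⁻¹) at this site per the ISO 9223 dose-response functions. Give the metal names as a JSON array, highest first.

zinc: temperature factor f = -0.071·(0.7) = -0.0497
  sulphur-dioxide contribution → 1.039 μm/a
  chloride contribution → 0.1487 μm/a
  ⇒ r_corr(zinc) = 1.188 μm/a
  mass loss = 1.188 μm/a × 7.14 g/cm³ = 8.483 g·m⁻²·a⁻¹
copper: temperature factor f = -0.080·(0.7) = -0.0560
  sulphur-dioxide contribution → 0.9683 μm/a
  chloride contribution → 0.4493 μm/a
  ⇒ r_corr(copper) = 1.418 μm/a
  mass loss = 1.418 μm/a × 8.96 g/cm³ = 12.7 g·m⁻²·a⁻¹
Ordering by g·m⁻²·a⁻¹: copper (12.7) > zinc (8.48)

["copper", "zinc"]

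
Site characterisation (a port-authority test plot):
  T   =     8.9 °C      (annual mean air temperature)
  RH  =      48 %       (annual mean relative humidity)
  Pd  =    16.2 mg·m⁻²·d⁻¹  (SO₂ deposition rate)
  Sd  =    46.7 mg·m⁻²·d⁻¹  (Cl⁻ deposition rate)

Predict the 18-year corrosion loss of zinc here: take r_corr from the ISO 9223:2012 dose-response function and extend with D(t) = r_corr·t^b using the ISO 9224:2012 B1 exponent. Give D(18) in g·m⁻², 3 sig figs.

zinc: temperature factor f = +0.038·(-1.1) = -0.0418
  sulphur-dioxide contribution → 0.3833 μm/a
  chloride contribution → 0.4896 μm/a
  ⇒ r_corr(zinc) = 0.8729 μm/a
ISO 9224: D(t) = r_corr · t^b with b = 0.813 (zinc, B1)
  D(18) = 0.8729 × 18^0.813 = 0.8729 × 10.48 = 9.152 μm
  Mass loss = 9.152 μm × 7.14 g/cm³ = 65.35 g·m⁻²

D(18) = 65.3 g·m⁻²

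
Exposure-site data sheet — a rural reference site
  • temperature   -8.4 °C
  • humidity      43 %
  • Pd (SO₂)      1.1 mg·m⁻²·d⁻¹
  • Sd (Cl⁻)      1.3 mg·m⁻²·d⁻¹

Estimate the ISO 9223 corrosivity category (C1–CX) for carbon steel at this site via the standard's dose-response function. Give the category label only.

C1

carbon steel: f(T) = +0.150·(T−10) [T≤10 °C] = -2.7600
  sulphur-dioxide contribution → 0.2782 μm/a
  chloride contribution → 0.3545 μm/a
  ⇒ r_corr(carbon steel) = 0.6327 μm/a
Category bounds: 0…1.3 μm/a bracket r_corr ⇒ C1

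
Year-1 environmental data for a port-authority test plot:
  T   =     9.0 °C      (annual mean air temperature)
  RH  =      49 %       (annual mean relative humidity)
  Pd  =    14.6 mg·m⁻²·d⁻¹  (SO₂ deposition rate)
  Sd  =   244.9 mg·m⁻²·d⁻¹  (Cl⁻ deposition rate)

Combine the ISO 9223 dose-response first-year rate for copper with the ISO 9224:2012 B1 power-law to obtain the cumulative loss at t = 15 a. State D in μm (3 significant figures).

copper: temperature factor f = +0.126·(-1.0) = -0.1260
  Pd branch = 0.0053·Pd^0.26·e^(0.059·RH+f) = 0.169 μm/a
  Sd branch = 0.01025·Sd^0.27·e^(0.036·RH+0.049·T) = 0.4106 μm/a
  sum: 0.169 + 0.4106 → r_corr = 0.5795 μm/a
Long-term exponent b (ISO 9224 Table 2, B1) = 0.667
  D(15) = 0.5795 × 15^0.667 = 0.5795 × 6.088 = 3.528 μm

D(15) = 3.53 μm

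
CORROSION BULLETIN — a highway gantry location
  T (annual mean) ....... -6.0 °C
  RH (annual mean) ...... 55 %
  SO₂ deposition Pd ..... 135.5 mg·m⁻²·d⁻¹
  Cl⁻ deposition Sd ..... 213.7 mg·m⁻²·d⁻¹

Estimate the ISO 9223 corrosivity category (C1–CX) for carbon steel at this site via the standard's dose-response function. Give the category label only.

carbon steel: temperature factor f = +0.150·(-16.0) = -2.4000
  sulphur-dioxide contribution → 6.194 μm/a
  chloride contribution → 13.71 μm/a
  ⇒ r_corr(carbon steel) = 19.91 μm/a
19.9 μm/a falls in (1.3, 25] for carbon steel → category C2

C2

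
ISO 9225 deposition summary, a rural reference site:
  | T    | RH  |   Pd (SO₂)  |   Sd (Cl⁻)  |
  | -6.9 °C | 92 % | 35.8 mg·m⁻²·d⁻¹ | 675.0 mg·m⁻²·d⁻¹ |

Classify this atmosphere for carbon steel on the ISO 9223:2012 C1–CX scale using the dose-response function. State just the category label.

carbon steel: f(T) = +0.150·(T−10) [T≤10 °C] = -2.5350
  Pd branch = 1.77·Pd^0.52·e^(0.02·RH+f) = 5.678 μm/a
  Sd branch = 0.102·Sd^0.62·e^(0.033·RH+0.04·T) = 91.5 μm/a
  r_corr = 5.678 + 91.5 = 97.18 μm/a
Category bounds: 80…200 μm/a bracket r_corr ⇒ C5

C5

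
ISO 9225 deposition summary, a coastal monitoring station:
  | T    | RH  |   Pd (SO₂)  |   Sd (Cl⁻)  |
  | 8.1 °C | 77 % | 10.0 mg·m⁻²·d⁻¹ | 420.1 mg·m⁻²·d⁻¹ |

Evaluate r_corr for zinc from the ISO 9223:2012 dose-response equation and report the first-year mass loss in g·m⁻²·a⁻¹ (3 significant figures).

zinc: T≤10 °C ⇒ hinge +0.038·(8.1−10) = -0.0722
  SO₂ term: 0.0129·10.0^0.44·exp(0.046·77-0.0722) = 1.142
  Sd branch = 0.0175·Sd^0.57·e^(0.008·RH+0.085·T) = 2.018 μm/a
  r_corr = 1.142 + 2.018 = 3.159 μm/a
Convert to mass loss: 3.159 μm/a × 7.14 g/cm³ = 22.56 g·m⁻²·a⁻¹

r_corr = 22.6 g·m⁻²·a⁻¹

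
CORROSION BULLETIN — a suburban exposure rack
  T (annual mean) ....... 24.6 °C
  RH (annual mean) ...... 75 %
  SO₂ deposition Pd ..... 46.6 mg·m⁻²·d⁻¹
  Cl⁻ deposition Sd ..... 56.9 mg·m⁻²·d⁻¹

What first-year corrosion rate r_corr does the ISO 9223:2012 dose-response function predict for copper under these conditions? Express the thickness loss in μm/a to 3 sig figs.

r_corr = 1.89 μm/a

copper: temperature factor f = -0.080·(14.6) = -1.1680
  SO₂ term: 0.0053·46.6^0.26·exp(0.059·75-1.1680) = 0.3737
  Sd branch = 0.01025·Sd^0.27·e^(0.036·RH+0.049·T) = 1.516 μm/a
  r_corr = 0.3737 + 1.516 = 1.89 μm/a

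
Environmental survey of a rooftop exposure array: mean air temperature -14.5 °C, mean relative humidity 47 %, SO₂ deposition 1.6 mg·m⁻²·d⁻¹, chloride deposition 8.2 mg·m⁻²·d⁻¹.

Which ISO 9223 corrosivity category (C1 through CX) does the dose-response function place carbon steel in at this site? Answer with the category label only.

carbon steel: temperature factor f = +0.150·(-24.5) = -3.6750
  Pd branch = 1.77·Pd^0.52·e^(0.02·RH+f) = 0.1467 μm/a
  Sd branch = 0.102·Sd^0.62·e^(0.033·RH+0.04·T) = 0.9928 μm/a
  r_corr = 0.1467 + 0.9928 = 1.139 μm/a
ISO 9223 Table 2 (carbon steel): 0 < 1.14 ≤ 1.3 μm/a ⇒ C1

C1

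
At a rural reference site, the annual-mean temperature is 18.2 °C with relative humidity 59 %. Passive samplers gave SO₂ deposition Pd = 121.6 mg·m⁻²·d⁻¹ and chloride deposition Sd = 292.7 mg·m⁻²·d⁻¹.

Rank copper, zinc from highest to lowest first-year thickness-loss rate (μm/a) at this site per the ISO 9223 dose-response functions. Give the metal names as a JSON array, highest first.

["zinc", "copper"]

copper: f(T) = -0.080·(T−10) [T>10 °C] = -0.6560
  Pd branch = 0.0053·Pd^0.26·e^(0.059·RH+f) = 0.3113 μm/a
  Cl⁻ term: 0.01025·292.7^0.27·exp(0.036·59+0.049·18.2) = 0.9692
  sum: 0.3113 + 0.9692 → r_corr = 1.281 μm/a
zinc: T>10 °C ⇒ hinge -0.071·(18.2−10) = -0.5822
  Pd branch = 0.0129·Pd^0.44·e^(0.046·RH+f) = 0.8991 μm/a
  Cl⁻ term: 0.0175·292.7^0.57·exp(0.008·59+0.085·18.2) = 3.355
  r_corr = 0.8991 + 3.355 = 4.254 μm/a
Ordering by μm/a: zinc (4.25) > copper (1.28)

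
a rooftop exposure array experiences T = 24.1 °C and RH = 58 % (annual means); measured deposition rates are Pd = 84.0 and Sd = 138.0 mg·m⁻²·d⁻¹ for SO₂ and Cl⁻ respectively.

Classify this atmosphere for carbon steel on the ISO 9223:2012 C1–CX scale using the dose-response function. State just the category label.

carbon steel: temperature factor f = -0.054·(14.1) = -0.7614
  sulphur-dioxide contribution → 26.41 μm/a
  chloride contribution → 38.48 μm/a
  total first-year rate 64.89 μm/a
64.9 μm/a falls in (50, 80] for carbon steel → category C4

C4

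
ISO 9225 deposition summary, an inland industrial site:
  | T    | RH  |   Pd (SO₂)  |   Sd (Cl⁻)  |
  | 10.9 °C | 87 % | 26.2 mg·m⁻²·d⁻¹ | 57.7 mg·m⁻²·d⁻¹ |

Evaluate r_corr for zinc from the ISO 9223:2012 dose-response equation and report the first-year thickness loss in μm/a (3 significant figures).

zinc: temperature factor f = -0.071·(0.9) = -0.0639
  sulphur-dioxide contribution → 2.786 μm/a
  chloride contribution → 0.8944 μm/a
  ⇒ r_corr(zinc) = 3.68 μm/a

r_corr = 3.68 μm/a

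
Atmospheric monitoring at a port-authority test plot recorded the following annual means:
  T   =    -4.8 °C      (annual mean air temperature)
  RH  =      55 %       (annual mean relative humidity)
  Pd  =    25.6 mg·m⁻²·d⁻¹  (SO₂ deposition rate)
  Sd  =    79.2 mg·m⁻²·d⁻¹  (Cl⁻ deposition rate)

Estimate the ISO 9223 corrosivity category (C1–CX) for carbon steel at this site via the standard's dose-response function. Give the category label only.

C2

carbon steel: f(T) = +0.150·(T−10) [T≤10 °C] = -2.2200
  sulphur-dioxide contribution → 3.118 μm/a
  chloride contribution → 7.774 μm/a
  ⇒ r_corr(carbon steel) = 10.89 μm/a
10.9 μm/a falls in (1.3, 25] for carbon steel → category C2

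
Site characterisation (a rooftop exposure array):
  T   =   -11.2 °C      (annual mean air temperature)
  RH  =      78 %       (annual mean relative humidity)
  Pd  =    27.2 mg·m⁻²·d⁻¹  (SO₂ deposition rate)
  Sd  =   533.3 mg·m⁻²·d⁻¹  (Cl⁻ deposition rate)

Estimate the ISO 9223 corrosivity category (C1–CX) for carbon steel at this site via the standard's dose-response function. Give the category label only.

carbon steel: f(T) = +0.150·(T−10) [T≤10 °C] = -3.1800
  SO₂ term: 1.77·27.2^0.52·exp(0.02·78-3.1800) = 1.952
  Sd branch = 0.102·Sd^0.62·e^(0.033·RH+0.04·T) = 41.94 μm/a
  r_corr = 1.952 + 41.94 = 43.89 μm/a
Category bounds: 25…50 μm/a bracket r_corr ⇒ C3

C3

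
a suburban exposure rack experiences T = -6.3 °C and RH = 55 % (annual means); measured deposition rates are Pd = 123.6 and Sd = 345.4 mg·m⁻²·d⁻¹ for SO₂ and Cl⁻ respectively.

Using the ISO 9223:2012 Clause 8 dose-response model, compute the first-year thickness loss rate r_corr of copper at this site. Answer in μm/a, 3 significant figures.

copper: temperature factor f = +0.126·(-16.3) = -2.0538
  SO₂ term: 0.0053·123.6^0.26·exp(0.059·55-2.0538) = 0.06103
  Cl⁻ term: 0.01025·345.4^0.27·exp(0.036·55+0.049·-6.3) = 0.2642
  sum: 0.06103 + 0.2642 → r_corr = 0.3252 μm/a

r_corr = 0.325 μm/a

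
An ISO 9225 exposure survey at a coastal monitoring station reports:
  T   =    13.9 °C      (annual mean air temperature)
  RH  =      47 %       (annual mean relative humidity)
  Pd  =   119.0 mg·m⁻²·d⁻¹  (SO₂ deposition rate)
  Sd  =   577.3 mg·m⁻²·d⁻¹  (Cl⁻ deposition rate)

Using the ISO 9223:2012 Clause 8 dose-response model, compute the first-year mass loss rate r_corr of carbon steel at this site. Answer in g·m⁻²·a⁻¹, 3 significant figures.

carbon steel: f(T) = -0.054·(T−10) [T>10 °C] = -0.2106
  Pd branch = 1.77·Pd^0.52·e^(0.02·RH+f) = 44.06 μm/a
  Sd branch = 0.102·Sd^0.62·e^(0.033·RH+0.04·T) = 43.22 μm/a
  r_corr = 44.06 + 43.22 = 87.28 μm/a
Convert to mass loss: 87.28 μm/a × 7.85 g/cm³ = 685.2 g·m⁻²·a⁻¹

r_corr = 685 g·m⁻²·a⁻¹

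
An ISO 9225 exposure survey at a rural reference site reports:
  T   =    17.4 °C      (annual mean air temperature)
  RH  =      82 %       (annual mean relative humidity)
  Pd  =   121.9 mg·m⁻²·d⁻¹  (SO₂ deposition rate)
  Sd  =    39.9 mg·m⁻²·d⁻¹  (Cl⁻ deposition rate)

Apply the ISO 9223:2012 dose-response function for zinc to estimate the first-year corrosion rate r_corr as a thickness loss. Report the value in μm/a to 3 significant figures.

r_corr = 3.95 μm/a

zinc: f(T) = -0.071·(T−10) [T>10 °C] = -0.5254
  SO₂ term: 0.0129·121.9^0.44·exp(0.046·82-0.5254) = 2.744
  Sd branch = 0.0175·Sd^0.57·e^(0.008·RH+0.085·T) = 1.21 μm/a
  sum: 2.744 + 1.21 → r_corr = 3.954 μm/a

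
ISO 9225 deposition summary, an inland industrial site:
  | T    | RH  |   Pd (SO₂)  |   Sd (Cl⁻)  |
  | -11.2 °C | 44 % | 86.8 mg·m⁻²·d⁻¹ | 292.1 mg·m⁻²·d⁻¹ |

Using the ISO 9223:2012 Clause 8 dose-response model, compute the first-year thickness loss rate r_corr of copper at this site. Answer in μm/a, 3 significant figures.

r_corr = 0.149 μm/a

copper: temperature factor f = +0.126·(-21.2) = -2.6712
  SO₂ term: 0.0053·86.8^0.26·exp(0.059·44-2.6712) = 0.01569
  Sd branch = 0.01025·Sd^0.27·e^(0.036·RH+0.049·T) = 0.1337 μm/a
  sum: 0.01569 + 0.1337 → r_corr = 0.1493 μm/a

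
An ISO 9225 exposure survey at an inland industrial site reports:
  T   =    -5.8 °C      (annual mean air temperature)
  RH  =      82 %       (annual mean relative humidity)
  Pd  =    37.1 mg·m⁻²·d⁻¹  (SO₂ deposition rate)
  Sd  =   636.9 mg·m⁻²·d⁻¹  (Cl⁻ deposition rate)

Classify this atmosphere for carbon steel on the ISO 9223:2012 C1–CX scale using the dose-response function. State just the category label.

C4

carbon steel: temperature factor f = +0.150·(-15.8) = -2.3700
  sulphur-dioxide contribution → 5.585 μm/a
  chloride contribution → 66.31 μm/a
  total first-year rate 71.89 μm/a
ISO 9223 Table 2 (carbon steel): 50 < 71.9 ≤ 80 μm/a ⇒ C4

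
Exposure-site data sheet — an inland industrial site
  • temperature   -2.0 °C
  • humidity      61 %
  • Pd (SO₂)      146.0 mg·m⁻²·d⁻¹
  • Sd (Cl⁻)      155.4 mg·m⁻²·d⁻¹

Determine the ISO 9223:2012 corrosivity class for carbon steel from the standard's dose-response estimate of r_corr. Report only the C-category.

carbon steel: T≤10 °C ⇒ hinge +0.150·(-2.0−10) = -1.8000
  sulphur-dioxide contribution → 13.23 μm/a
  chloride contribution → 16.1 μm/a
  ⇒ r_corr(carbon steel) = 29.33 μm/a
29.3 μm/a falls in (25, 50] for carbon steel → category C3

C3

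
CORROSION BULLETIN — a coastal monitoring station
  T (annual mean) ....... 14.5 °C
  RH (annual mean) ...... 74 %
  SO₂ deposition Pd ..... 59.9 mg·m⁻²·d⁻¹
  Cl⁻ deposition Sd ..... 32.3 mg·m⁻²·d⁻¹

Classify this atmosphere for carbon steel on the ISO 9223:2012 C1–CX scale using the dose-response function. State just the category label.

C4

carbon steel: f(T) = -0.054·(T−10) [T>10 °C] = -0.2430
  Pd branch = 1.77·Pd^0.52·e^(0.02·RH+f) = 51.22 μm/a
  Cl⁻ term: 0.102·32.3^0.62·exp(0.033·74+0.04·14.5) = 18.06
  r_corr = 51.22 + 18.06 = 69.28 μm/a
ISO 9223 Table 2 (carbon steel): 50 < 69.3 ≤ 80 μm/a ⇒ C4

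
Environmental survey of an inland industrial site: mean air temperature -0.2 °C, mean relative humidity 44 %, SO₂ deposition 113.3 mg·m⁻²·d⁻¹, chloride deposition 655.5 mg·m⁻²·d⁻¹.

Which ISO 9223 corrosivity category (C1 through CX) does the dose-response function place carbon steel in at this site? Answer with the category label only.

C3

carbon steel: temperature factor f = +0.150·(-10.2) = -1.5300
  sulphur-dioxide contribution → 10.81 μm/a
  chloride contribution → 24.1 μm/a
  total first-year rate 34.91 μm/a
ISO 9223 Table 2 (carbon steel): 25 < 34.9 ≤ 50 μm/a ⇒ C3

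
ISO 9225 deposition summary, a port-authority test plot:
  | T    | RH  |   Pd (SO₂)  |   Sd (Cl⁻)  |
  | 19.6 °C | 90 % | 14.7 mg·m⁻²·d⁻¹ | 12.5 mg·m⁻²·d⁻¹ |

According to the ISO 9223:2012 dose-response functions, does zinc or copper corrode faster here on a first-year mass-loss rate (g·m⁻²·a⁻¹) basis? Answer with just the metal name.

zinc: temperature factor f = -0.071·(9.6) = -0.6816
  SO₂ term: 0.0129·14.7^0.44·exp(0.046·90-0.6816) = 1.337
  Sd branch = 0.0175·Sd^0.57·e^(0.008·RH+0.085·T) = 0.8026 μm/a
  r_corr = 1.337 + 0.8026 = 2.14 μm/a
  mass loss = 2.14 μm/a × 7.14 g/cm³ = 15.28 g·m⁻²·a⁻¹
copper: temperature factor f = -0.080·(9.6) = -0.7680
  SO₂ term: 0.0053·14.7^0.26·exp(0.059·90-0.7680) = 1.001
  Sd branch = 0.01025·Sd^0.27·e^(0.036·RH+0.049·T) = 1.352 μm/a
  r_corr = 1.001 + 1.352 = 2.353 μm/a
  mass loss = 2.353 μm/a × 8.96 g/cm³ = 21.08 g·m⁻²·a⁻¹
Ordering by g·m⁻²·a⁻¹: copper (21.1) > zinc (15.3)

copper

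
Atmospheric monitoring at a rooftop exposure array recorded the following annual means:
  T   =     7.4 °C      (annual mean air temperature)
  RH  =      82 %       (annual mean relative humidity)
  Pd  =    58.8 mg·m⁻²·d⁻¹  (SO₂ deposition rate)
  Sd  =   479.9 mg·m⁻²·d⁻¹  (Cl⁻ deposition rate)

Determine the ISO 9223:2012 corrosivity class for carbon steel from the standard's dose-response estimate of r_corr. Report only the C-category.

carbon steel: f(T) = +0.150·(T−10) [T≤10 °C] = -0.3900
  Pd branch = 1.77·Pd^0.52·e^(0.02·RH+f) = 51.39 μm/a
  Sd branch = 0.102·Sd^0.62·e^(0.033·RH+0.04·T) = 94.33 μm/a
  r_corr = 51.39 + 94.33 = 145.7 μm/a
Category bounds: 80…200 μm/a bracket r_corr ⇒ C5

C5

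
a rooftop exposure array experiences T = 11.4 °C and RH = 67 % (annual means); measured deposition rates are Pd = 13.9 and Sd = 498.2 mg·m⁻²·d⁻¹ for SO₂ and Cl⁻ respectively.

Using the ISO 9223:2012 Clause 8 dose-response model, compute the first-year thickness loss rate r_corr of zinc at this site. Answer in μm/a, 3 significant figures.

r_corr = 3.53 μm/a

zinc: f(T) = -0.071·(T−10) [T>10 °C] = -0.0994
  sulphur-dioxide contribution → 0.8107 μm/a
  chloride contribution → 2.718 μm/a
  total first-year rate 3.528 μm/a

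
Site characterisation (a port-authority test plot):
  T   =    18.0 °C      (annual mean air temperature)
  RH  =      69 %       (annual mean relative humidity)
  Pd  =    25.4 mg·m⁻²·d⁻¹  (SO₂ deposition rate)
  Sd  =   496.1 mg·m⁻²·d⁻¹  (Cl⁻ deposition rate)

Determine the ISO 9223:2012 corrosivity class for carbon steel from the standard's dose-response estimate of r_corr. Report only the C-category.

C5

carbon steel: T>10 °C ⇒ hinge -0.054·(18.0−10) = -0.4320
  sulphur-dioxide contribution → 24.56 μm/a
  chloride contribution → 95.82 μm/a
  total first-year rate 120.4 μm/a
ISO 9223 Table 2 (carbon steel): 80 < 120 ≤ 200 μm/a ⇒ C5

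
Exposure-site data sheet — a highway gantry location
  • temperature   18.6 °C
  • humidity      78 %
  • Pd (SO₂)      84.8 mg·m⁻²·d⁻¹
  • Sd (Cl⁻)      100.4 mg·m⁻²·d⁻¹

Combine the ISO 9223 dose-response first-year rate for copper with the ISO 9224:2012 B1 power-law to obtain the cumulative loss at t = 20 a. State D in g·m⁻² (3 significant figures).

D(20) = 153 g·m⁻²

copper: temperature factor f = -0.080·(8.6) = -0.6880
  Pd branch = 0.0053·Pd^0.26·e^(0.059·RH+f) = 0.8423 μm/a
  Cl⁻ term: 0.01025·100.4^0.27·exp(0.036·78+0.049·18.6) = 1.467
  r_corr = 0.8423 + 1.467 = 2.31 μm/a
Long-term exponent b (ISO 9224 Table 2, B1) = 0.667
  D(20) = 2.31 × 20^0.667 = 2.31 × 7.375 = 17.03 μm
  Mass loss = 17.03 μm × 8.96 g/cm³ = 152.6 g·m⁻²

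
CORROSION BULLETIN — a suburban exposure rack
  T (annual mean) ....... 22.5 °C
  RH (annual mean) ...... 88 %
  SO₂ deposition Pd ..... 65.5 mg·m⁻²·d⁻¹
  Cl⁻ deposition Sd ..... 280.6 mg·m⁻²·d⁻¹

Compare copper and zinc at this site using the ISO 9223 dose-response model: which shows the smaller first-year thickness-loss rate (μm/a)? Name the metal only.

copper

copper: temperature factor f = -0.080·(12.5) = -1.0000
  SO₂ term: 0.0053·65.5^0.26·exp(0.059·88-1.0000) = 1.04
  Sd branch = 0.01025·Sd^0.27·e^(0.036·RH+0.049·T) = 3.36 μm/a
  sum: 1.04 + 3.36 → r_corr = 4.4 μm/a
zinc: T>10 °C ⇒ hinge -0.071·(22.5−10) = -0.8875
  Pd branch = 0.0129·Pd^0.44·e^(0.046·RH+f) = 1.916 μm/a
  Sd branch = 0.0175·Sd^0.57·e^(0.008·RH+0.085·T) = 5.954 μm/a
  sum: 1.916 + 5.954 → r_corr = 7.869 μm/a
Ordering by μm/a: zinc (7.87) > copper (4.4)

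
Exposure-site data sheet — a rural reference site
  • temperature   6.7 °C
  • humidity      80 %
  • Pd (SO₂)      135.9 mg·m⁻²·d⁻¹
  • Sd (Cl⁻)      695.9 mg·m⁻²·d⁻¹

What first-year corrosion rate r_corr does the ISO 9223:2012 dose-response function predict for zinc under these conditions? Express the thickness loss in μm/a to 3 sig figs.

r_corr = 6.36 μm/a

zinc: f(T) = +0.038·(T−10) [T≤10 °C] = -0.1254
  Pd branch = 0.0129·Pd^0.44·e^(0.046·RH+f) = 3.917 μm/a
  Sd branch = 0.0175·Sd^0.57·e^(0.008·RH+0.085·T) = 2.447 μm/a
  sum: 3.917 + 2.447 → r_corr = 6.364 μm/a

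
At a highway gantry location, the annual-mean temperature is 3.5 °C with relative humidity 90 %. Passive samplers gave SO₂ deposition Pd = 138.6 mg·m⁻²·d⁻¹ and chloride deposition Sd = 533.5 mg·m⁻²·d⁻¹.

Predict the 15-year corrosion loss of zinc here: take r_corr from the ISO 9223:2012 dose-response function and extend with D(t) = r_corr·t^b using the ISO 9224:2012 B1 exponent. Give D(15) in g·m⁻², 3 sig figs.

zinc: temperature factor f = +0.038·(-6.5) = -0.2470
  sulphur-dioxide contribution → 5.542 μm/a
  chloride contribution → 1.735 μm/a
  ⇒ r_corr(zinc) = 7.277 μm/a
ISO 9224: D(t) = r_corr · t^b with b = 0.813 (zinc, B1)
  D(15) = 7.277 × 15^0.813 = 7.277 × 9.04 = 65.79 μm
  Mass loss = 65.79 μm × 7.14 g/cm³ = 469.7 g·m⁻²

D(15) = 470 g·m⁻²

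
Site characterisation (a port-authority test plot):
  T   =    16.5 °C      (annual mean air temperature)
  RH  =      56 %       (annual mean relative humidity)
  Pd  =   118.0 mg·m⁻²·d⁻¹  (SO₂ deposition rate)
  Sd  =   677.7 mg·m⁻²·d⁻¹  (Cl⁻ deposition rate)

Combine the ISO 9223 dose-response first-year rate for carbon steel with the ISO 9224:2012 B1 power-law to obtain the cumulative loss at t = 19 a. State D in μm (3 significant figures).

carbon steel: T>10 °C ⇒ hinge -0.054·(16.5−10) = -0.3510
  Pd branch = 1.77·Pd^0.52·e^(0.02·RH+f) = 45.64 μm/a
  Cl⁻ term: 0.102·677.7^0.62·exp(0.033·56+0.04·16.5) = 71.29
  r_corr = 45.64 + 71.29 = 116.9 μm/a
Power-law: D(19) = r_corr · 19^0.523
  D(19) = 116.9 × 19^0.523 = 116.9 × 4.664 = 545.4 μm

D(19) = 545 μm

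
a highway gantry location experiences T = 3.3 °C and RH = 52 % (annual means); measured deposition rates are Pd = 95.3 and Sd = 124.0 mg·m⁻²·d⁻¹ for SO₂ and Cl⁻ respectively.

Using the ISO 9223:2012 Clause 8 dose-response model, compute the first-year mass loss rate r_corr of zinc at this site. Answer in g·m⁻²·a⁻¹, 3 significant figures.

zinc: T≤10 °C ⇒ hinge +0.038·(3.3−10) = -0.2546
  SO₂ term: 0.0129·95.3^0.44·exp(0.046·52-0.2546) = 0.8122
  Cl⁻ term: 0.0175·124.0^0.57·exp(0.008·52+0.085·3.3) = 0.548
  sum: 0.8122 + 0.548 → r_corr = 1.36 μm/a
Convert to mass loss: 1.36 μm/a × 7.14 g/cm³ = 9.712 g·m⁻²·a⁻¹

r_corr = 9.71 g·m⁻²·a⁻¹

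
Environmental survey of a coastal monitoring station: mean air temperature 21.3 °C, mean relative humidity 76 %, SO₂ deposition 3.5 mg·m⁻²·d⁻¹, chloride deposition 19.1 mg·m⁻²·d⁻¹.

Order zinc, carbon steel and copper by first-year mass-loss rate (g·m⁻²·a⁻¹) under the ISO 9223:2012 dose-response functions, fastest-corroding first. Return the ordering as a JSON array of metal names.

["carbon steel", "copper", "zinc"]

zinc: temperature factor f = -0.071·(11.3) = -0.8023
  sulphur-dioxide contribution → 0.331 μm/a
  chloride contribution → 1.056 μm/a
  ⇒ r_corr(zinc) = 1.387 μm/a
  mass loss = 1.387 μm/a × 7.14 g/cm³ = 9.902 g·m⁻²·a⁻¹
carbon steel: T>10 °C ⇒ hinge -0.054·(21.3−10) = -0.6102
  sulphur-dioxide contribution → 8.434 μm/a
  chloride contribution → 18.28 μm/a
  total first-year rate 26.72 μm/a
  mass loss = 26.72 μm/a × 7.85 g/cm³ = 209.7 g·m⁻²·a⁻¹
copper: temperature factor f = -0.080·(11.3) = -0.9040
  sulphur-dioxide contribution → 0.2633 μm/a
  chloride contribution → 0.9956 μm/a
  total first-year rate 1.259 μm/a
  mass loss = 1.259 μm/a × 8.96 g/cm³ = 11.28 g·m⁻²·a⁻¹
Ordering by g·m⁻²·a⁻¹: carbon steel (210) > copper (11.3) > zinc (9.9)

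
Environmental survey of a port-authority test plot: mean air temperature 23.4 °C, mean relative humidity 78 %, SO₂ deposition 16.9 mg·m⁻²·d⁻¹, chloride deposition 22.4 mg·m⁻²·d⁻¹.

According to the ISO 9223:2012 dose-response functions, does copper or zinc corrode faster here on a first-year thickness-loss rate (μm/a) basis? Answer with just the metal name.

copper: temperature factor f = -0.080·(13.4) = -1.0720
  sulphur-dioxide contribution → 0.3772 μm/a
  chloride contribution → 1.238 μm/a
  ⇒ r_corr(copper) = 1.615 μm/a
zinc: T>10 °C ⇒ hinge -0.071·(23.4−10) = -0.9514
  sulphur-dioxide contribution → 0.6251 μm/a
  chloride contribution → 1.404 μm/a
  ⇒ r_corr(zinc) = 2.029 μm/a
Ordering by μm/a: zinc (2.03) > copper (1.62)

zinc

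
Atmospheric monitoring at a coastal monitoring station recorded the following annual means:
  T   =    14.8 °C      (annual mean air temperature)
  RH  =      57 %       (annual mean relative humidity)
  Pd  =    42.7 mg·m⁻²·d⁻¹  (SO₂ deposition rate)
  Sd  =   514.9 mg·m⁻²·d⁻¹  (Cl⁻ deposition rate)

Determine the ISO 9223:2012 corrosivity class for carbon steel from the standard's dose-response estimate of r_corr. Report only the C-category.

C5

carbon steel: temperature factor f = -0.054·(4.8) = -0.2592
  Pd branch = 1.77·Pd^0.52·e^(0.02·RH+f) = 30.08 μm/a
  Sd branch = 0.102·Sd^0.62·e^(0.033·RH+0.04·T) = 58.06 μm/a
  sum: 30.08 + 58.06 → r_corr = 88.14 μm/a
88.1 μm/a falls in (80, 200] for carbon steel → category C5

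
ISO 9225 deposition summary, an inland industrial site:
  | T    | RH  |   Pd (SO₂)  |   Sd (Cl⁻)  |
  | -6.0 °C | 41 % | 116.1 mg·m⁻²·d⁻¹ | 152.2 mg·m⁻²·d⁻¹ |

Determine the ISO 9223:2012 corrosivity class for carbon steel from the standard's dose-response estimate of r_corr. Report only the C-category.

carbon steel: temperature factor f = +0.150·(-16.0) = -2.4000
  Pd branch = 1.77·Pd^0.52·e^(0.02·RH+f) = 4.32 μm/a
  Sd branch = 0.102·Sd^0.62·e^(0.033·RH+0.04·T) = 6.999 μm/a
  r_corr = 4.32 + 6.999 = 11.32 μm/a
ISO 9223 Table 2 (carbon steel): 1.3 < 11.3 ≤ 25 μm/a ⇒ C2

C2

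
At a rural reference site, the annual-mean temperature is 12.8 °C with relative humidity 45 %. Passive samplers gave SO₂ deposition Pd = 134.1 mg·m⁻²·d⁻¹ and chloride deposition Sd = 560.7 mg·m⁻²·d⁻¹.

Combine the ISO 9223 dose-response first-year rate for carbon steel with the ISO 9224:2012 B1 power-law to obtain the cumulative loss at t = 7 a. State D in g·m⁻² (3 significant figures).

D(7) = 1.86e+03 g·m⁻²

carbon steel: T>10 °C ⇒ hinge -0.054·(12.8−10) = -0.1512
  Pd branch = 1.77·Pd^0.52·e^(0.02·RH+f) = 47.8 μm/a
  Cl⁻ term: 0.102·560.7^0.62·exp(0.033·45+0.04·12.8) = 38.03
  r_corr = 47.8 + 38.03 = 85.83 μm/a
ISO 9224: D(t) = r_corr · t^b with b = 0.523 (carbon steel, B1)
  D(7) = 85.83 × 7^0.523 = 85.83 × 2.767 = 237.5 μm
  Mass loss = 237.5 μm × 7.85 g/cm³ = 1864 g·m⁻²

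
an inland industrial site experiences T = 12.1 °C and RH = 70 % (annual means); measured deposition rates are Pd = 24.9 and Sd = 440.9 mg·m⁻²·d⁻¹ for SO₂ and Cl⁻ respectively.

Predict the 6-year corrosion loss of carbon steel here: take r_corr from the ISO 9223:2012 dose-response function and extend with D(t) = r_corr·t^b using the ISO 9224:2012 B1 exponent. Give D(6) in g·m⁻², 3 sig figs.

D(6) = 2.14e+03 g·m⁻²

carbon steel: temperature factor f = -0.054·(2.1) = -0.1134
  sulphur-dioxide contribution → 34.1 μm/a
  chloride contribution → 72.7 μm/a
  total first-year rate 106.8 μm/a
Long-term exponent b (ISO 9224 Table 2, B1) = 0.523
  D(6) = 106.8 × 6^0.523 = 106.8 × 2.553 = 272.6 μm
  Mass loss = 272.6 μm × 7.85 g/cm³ = 2140 g·m⁻²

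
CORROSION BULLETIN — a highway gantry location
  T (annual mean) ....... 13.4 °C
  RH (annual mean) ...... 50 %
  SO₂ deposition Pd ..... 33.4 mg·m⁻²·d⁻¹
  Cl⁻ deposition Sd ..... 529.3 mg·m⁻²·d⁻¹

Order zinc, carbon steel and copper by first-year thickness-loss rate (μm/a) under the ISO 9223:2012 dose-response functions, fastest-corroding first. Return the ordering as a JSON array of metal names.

["carbon steel", "zinc", "copper"]

zinc: T>10 °C ⇒ hinge -0.071·(13.4−10) = -0.2414
  SO₂ term: 0.0129·33.4^0.44·exp(0.046·50-0.2414) = 0.4732
  Cl⁻ term: 0.0175·529.3^0.57·exp(0.008·50+0.085·13.4) = 2.91
  sum: 0.4732 + 2.91 → r_corr = 3.383 μm/a
carbon steel: T>10 °C ⇒ hinge -0.054·(13.4−10) = -0.1836
  Pd branch = 1.77·Pd^0.52·e^(0.02·RH+f) = 24.82 μm/a
  Cl⁻ term: 0.102·529.3^0.62·exp(0.033·50+0.04·13.4) = 44.33
  r_corr = 24.82 + 44.33 = 69.15 μm/a
copper: f(T) = -0.080·(T−10) [T>10 °C] = -0.2720
  SO₂ term: 0.0053·33.4^0.26·exp(0.059·50-0.2720) = 0.1921
  Sd branch = 0.01025·Sd^0.27·e^(0.036·RH+0.049·T) = 0.6501 μm/a
  r_corr = 0.1921 + 0.6501 = 0.8422 μm/a
Ordering by μm/a: carbon steel (69.2) > zinc (3.38) > copper (0.842)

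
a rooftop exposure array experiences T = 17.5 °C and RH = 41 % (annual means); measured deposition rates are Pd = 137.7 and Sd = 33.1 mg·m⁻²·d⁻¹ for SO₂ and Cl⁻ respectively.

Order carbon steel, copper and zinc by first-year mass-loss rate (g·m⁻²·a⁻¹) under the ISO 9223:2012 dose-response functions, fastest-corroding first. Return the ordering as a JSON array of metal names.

carbon steel: T>10 °C ⇒ hinge -0.054·(17.5−10) = -0.4050
  SO₂ term: 1.77·137.7^0.52·exp(0.02·41-0.4050) = 34.71
  Sd branch = 0.102·Sd^0.62·e^(0.033·RH+0.04·T) = 6.958 μm/a
  sum: 34.71 + 6.958 → r_corr = 41.67 μm/a
  mass loss = 41.67 μm/a × 7.85 g/cm³ = 327.1 g·m⁻²·a⁻¹
copper: T>10 °C ⇒ hinge -0.080·(17.5−10) = -0.6000
  SO₂ term: 0.0053·137.7^0.26·exp(0.059·41-0.6000) = 0.1176
  Sd branch = 0.01025·Sd^0.27·e^(0.036·RH+0.049·T) = 0.272 μm/a
  r_corr = 0.1176 + 0.272 = 0.3896 μm/a
  mass loss = 0.3896 μm/a × 8.96 g/cm³ = 3.49 g·m⁻²·a⁻¹
zinc: T>10 °C ⇒ hinge -0.071·(17.5−10) = -0.5325
  Pd branch = 0.0129·Pd^0.44·e^(0.046·RH+f) = 0.4361 μm/a
  Sd branch = 0.0175·Sd^0.57·e^(0.008·RH+0.085·T) = 0.7903 μm/a
  sum: 0.4361 + 0.7903 → r_corr = 1.226 μm/a
  mass loss = 1.226 μm/a × 7.14 g/cm³ = 8.756 g·m⁻²·a⁻¹
Ordering by g·m⁻²·a⁻¹: carbon steel (327) > zinc (8.76) > copper (3.49)

["carbon steel", "zinc", "copper"]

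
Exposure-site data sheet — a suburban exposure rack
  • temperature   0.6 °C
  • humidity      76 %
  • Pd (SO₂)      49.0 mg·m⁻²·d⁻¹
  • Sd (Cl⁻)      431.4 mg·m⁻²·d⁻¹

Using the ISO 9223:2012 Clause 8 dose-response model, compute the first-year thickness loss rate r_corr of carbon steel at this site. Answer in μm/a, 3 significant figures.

carbon steel: temperature factor f = +0.150·(-9.4) = -1.4100
  sulphur-dioxide contribution → 14.95 μm/a
  chloride contribution → 55.19 μm/a
  total first-year rate 70.14 μm/a

r_corr = 70.1 μm/a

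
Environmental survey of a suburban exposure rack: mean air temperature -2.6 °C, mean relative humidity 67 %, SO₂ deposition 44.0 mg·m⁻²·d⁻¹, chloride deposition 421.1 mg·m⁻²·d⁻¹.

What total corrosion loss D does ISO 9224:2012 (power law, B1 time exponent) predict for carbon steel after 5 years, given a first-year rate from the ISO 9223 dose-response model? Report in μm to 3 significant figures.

carbon steel: T≤10 °C ⇒ hinge +0.150·(-2.6−10) = -1.8900
  SO₂ term: 1.77·44.0^0.52·exp(0.02·67-1.8900) = 7.306
  Cl⁻ term: 0.102·421.1^0.62·exp(0.033·67+0.04·-2.6) = 35.54
  sum: 7.306 + 35.54 → r_corr = 42.85 μm/a
Long-term exponent b (ISO 9224 Table 2, B1) = 0.523
  D(5) = 42.85 × 5^0.523 = 42.85 × 2.32 = 99.43 μm

D(5) = 99.4 μm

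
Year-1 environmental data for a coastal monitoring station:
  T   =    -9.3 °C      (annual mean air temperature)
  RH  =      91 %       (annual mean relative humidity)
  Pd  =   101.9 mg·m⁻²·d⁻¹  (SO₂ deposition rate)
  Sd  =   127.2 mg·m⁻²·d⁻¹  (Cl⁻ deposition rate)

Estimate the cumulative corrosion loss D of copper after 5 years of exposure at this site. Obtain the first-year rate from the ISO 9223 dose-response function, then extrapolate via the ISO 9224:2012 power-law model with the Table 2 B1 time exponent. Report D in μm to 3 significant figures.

copper: T≤10 °C ⇒ hinge +0.126·(-9.3−10) = -2.4318
  Pd branch = 0.0053·Pd^0.26·e^(0.059·RH+f) = 0.3327 μm/a
  Cl⁻ term: 0.01025·127.2^0.27·exp(0.036·91+0.049·-9.3) = 0.6365
  r_corr = 0.3327 + 0.6365 = 0.9691 μm/a
ISO 9224: D(t) = r_corr · t^b with b = 0.667 (copper, B1)
  D(5) = 0.9691 × 5^0.667 = 0.9691 × 2.926 = 2.835 μm

D(5) = 2.84 μm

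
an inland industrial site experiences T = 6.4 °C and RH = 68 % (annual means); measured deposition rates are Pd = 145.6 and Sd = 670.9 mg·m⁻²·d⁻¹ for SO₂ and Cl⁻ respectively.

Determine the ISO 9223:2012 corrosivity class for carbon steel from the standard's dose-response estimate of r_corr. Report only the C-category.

C5

carbon steel: f(T) = +0.150·(T−10) [T≤10 °C] = -0.5400
  SO₂ term: 1.77·145.6^0.52·exp(0.02·68-0.5400) = 53.57
  Cl⁻ term: 0.102·670.9^0.62·exp(0.033·68+0.04·6.4) = 70.29
  sum: 53.57 + 70.29 → r_corr = 123.9 μm/a
Category bounds: 80…200 μm/a bracket r_corr ⇒ C5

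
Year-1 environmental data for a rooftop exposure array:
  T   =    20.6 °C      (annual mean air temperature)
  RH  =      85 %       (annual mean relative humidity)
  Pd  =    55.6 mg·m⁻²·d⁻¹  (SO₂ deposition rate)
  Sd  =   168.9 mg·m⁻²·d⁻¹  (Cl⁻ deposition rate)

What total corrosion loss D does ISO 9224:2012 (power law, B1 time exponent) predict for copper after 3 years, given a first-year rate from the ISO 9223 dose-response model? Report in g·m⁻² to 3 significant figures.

copper: T>10 °C ⇒ hinge -0.080·(20.6−10) = -0.8480
  SO₂ term: 0.0053·55.6^0.26·exp(0.059·85-0.8480) = 0.9721
  Cl⁻ term: 0.01025·168.9^0.27·exp(0.036·85+0.049·20.6) = 2.396
  r_corr = 0.9721 + 2.396 = 3.368 μm/a
Power-law: D(3) = r_corr · 3^0.667
  D(3) = 3.368 × 3^0.667 = 3.368 × 2.081 = 7.009 μm
  Mass loss = 7.009 μm × 8.96 g/cm³ = 62.8 g·m⁻²

D(3) = 62.8 g·m⁻²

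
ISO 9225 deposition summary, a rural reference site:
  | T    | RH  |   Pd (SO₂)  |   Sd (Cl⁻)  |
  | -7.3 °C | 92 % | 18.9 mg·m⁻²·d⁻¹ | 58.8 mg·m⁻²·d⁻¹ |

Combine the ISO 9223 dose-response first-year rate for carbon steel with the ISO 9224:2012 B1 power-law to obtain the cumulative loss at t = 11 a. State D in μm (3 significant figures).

carbon steel: f(T) = +0.150·(T−10) [T≤10 °C] = -2.5950
  Pd branch = 1.77·Pd^0.52·e^(0.02·RH+f) = 3.836 μm/a
  Cl⁻ term: 0.102·58.8^0.62·exp(0.033·92+0.04·-7.3) = 19.83
  r_corr = 3.836 + 19.83 = 23.67 μm/a
Power-law: D(11) = r_corr · 11^0.523
  D(11) = 23.67 × 11^0.523 = 23.67 × 3.505 = 82.94 μm

D(11) = 82.9 μm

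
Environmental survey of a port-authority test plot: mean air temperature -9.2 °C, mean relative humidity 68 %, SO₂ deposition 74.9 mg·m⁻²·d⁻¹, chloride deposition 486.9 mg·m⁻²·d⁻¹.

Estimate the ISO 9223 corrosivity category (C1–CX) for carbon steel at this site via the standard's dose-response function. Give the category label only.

carbon steel: T≤10 °C ⇒ hinge +0.150·(-9.2−10) = -2.8800
  SO₂ term: 1.77·74.9^0.52·exp(0.02·68-2.8800) = 3.652
  Sd branch = 0.102·Sd^0.62·e^(0.033·RH+0.04·T) = 30.87 μm/a
  r_corr = 3.652 + 30.87 = 34.52 μm/a
ISO 9223 Table 2 (carbon steel): 25 < 34.5 ≤ 50 μm/a ⇒ C3

C3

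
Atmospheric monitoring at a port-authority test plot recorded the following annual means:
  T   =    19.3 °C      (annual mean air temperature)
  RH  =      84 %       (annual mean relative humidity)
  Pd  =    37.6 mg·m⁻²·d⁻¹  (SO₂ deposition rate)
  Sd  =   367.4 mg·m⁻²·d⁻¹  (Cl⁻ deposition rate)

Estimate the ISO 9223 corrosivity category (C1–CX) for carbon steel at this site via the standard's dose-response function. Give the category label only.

carbon steel: T>10 °C ⇒ hinge -0.054·(19.3−10) = -0.5022
  Pd branch = 1.77·Pd^0.52·e^(0.02·RH+f) = 37.9 μm/a
  Cl⁻ term: 0.102·367.4^0.62·exp(0.033·84+0.04·19.3) = 137.4
  r_corr = 37.9 + 137.4 = 175.3 μm/a
Category bounds: 80…200 μm/a bracket r_corr ⇒ C5

C5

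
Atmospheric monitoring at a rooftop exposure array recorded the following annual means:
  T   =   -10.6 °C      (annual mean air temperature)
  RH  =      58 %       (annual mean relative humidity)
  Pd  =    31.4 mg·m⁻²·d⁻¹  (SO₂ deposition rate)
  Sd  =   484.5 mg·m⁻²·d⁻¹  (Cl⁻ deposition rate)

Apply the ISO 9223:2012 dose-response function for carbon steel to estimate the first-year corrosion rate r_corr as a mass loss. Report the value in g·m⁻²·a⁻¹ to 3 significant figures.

r_corr = 176 g·m⁻²·a⁻¹

carbon steel: temperature factor f = +0.150·(-20.6) = -3.0900
  sulphur-dioxide contribution → 1.542 μm/a
  chloride contribution → 20.92 μm/a
  total first-year rate 22.46 μm/a
Convert to mass loss: 22.46 μm/a × 7.85 g/cm³ = 176.3 g·m⁻²·a⁻¹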